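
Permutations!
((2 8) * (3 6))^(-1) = (2 8)(3 6)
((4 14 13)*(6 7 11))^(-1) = (4 13 14)(6 11 7)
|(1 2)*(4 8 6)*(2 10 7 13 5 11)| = 21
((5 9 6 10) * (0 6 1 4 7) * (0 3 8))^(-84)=((0 6 10 5 9 1 4 7 3 8))^(-84)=(0 4 10 3 9)(1 6 7 5 8)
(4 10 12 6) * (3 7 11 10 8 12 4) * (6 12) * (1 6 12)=[0, 6, 2, 7, 8, 5, 3, 11, 12, 9, 4, 10, 1]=(1 6 3 7 11 10 4 8 12)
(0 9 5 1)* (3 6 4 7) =(0 9 5 1)(3 6 4 7) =[9, 0, 2, 6, 7, 1, 4, 3, 8, 5]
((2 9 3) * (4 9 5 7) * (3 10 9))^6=(10)(2 5 7 4 3)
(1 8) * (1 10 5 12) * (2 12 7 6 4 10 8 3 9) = (1 3 9 2 12)(4 10 5 7 6) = [0, 3, 12, 9, 10, 7, 4, 6, 8, 2, 5, 11, 1]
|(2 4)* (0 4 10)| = 4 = |(0 4 2 10)|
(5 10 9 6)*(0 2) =(0 2)(5 10 9 6) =[2, 1, 0, 3, 4, 10, 5, 7, 8, 6, 9]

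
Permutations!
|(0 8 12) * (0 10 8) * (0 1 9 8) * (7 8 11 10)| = |(0 1 9 11 10)(7 8 12)| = 15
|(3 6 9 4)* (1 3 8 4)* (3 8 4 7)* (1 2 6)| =|(1 8 7 3)(2 6 9)| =12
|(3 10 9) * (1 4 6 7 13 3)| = 8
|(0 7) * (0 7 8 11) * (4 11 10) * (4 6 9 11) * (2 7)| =6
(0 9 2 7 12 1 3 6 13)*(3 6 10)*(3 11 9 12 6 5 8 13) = (0 12 1 5 8 13)(2 7 6 3 10 11 9) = [12, 5, 7, 10, 4, 8, 3, 6, 13, 2, 11, 9, 1, 0]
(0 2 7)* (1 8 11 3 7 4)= (0 2 4 1 8 11 3 7)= [2, 8, 4, 7, 1, 5, 6, 0, 11, 9, 10, 3]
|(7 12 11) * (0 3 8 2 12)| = |(0 3 8 2 12 11 7)| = 7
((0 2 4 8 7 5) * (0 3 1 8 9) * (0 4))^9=((0 2)(1 8 7 5 3)(4 9))^9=(0 2)(1 3 5 7 8)(4 9)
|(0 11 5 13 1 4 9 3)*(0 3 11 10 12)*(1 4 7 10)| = |(0 1 7 10 12)(4 9 11 5 13)| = 5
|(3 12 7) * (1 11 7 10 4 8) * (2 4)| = |(1 11 7 3 12 10 2 4 8)| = 9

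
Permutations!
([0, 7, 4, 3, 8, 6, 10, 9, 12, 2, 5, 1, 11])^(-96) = (12)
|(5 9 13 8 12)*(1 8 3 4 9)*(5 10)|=|(1 8 12 10 5)(3 4 9 13)|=20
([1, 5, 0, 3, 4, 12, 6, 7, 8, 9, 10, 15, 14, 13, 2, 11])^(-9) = [12, 14, 5, 3, 4, 2, 6, 7, 8, 9, 10, 15, 0, 13, 1, 11]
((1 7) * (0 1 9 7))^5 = (0 1)(7 9)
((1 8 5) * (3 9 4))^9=(9)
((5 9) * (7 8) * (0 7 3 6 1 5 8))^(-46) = (1 9 3)(5 8 6)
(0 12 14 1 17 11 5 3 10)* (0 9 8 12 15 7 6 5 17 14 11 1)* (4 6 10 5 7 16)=(0 15 16 4 6 7 10 9 8 12 11 17 1 14)(3 5)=[15, 14, 2, 5, 6, 3, 7, 10, 12, 8, 9, 17, 11, 13, 0, 16, 4, 1]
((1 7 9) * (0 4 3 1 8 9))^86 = ((0 4 3 1 7)(8 9))^86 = (9)(0 4 3 1 7)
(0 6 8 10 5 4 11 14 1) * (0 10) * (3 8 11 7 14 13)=(0 6 11 13 3 8)(1 10 5 4 7 14)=[6, 10, 2, 8, 7, 4, 11, 14, 0, 9, 5, 13, 12, 3, 1]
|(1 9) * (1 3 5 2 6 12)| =7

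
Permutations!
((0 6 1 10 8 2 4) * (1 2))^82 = ((0 6 2 4)(1 10 8))^82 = (0 2)(1 10 8)(4 6)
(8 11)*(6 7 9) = (6 7 9)(8 11) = [0, 1, 2, 3, 4, 5, 7, 9, 11, 6, 10, 8]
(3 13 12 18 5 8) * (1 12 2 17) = (1 12 18 5 8 3 13 2 17) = [0, 12, 17, 13, 4, 8, 6, 7, 3, 9, 10, 11, 18, 2, 14, 15, 16, 1, 5]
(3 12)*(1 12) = (1 12 3) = [0, 12, 2, 1, 4, 5, 6, 7, 8, 9, 10, 11, 3]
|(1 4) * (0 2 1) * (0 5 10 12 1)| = 10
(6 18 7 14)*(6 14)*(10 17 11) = (6 18 7)(10 17 11) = [0, 1, 2, 3, 4, 5, 18, 6, 8, 9, 17, 10, 12, 13, 14, 15, 16, 11, 7]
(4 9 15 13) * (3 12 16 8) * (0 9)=[9, 1, 2, 12, 0, 5, 6, 7, 3, 15, 10, 11, 16, 4, 14, 13, 8]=(0 9 15 13 4)(3 12 16 8)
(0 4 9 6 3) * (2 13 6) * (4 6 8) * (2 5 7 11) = (0 6 3)(2 13 8 4 9 5 7 11) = [6, 1, 13, 0, 9, 7, 3, 11, 4, 5, 10, 2, 12, 8]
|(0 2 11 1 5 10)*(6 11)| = |(0 2 6 11 1 5 10)| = 7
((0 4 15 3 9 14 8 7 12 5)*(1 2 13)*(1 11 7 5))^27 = (0 3 8 4 9 5 15 14)(1 11)(2 7)(12 13)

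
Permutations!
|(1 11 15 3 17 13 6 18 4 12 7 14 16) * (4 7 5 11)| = 14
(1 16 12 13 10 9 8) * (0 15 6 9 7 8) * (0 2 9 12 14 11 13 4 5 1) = (0 15 6 12 4 5 1 16 14 11 13 10 7 8)(2 9) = [15, 16, 9, 3, 5, 1, 12, 8, 0, 2, 7, 13, 4, 10, 11, 6, 14]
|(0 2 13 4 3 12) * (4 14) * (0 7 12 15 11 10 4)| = |(0 2 13 14)(3 15 11 10 4)(7 12)| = 20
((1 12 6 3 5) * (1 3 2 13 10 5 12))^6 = (2 6 12 3 5 10 13)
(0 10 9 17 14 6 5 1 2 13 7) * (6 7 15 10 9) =(0 9 17 14 7)(1 2 13 15 10 6 5) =[9, 2, 13, 3, 4, 1, 5, 0, 8, 17, 6, 11, 12, 15, 7, 10, 16, 14]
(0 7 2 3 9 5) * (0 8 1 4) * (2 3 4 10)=(0 7 3 9 5 8 1 10 2 4)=[7, 10, 4, 9, 0, 8, 6, 3, 1, 5, 2]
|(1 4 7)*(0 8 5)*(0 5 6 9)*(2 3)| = 12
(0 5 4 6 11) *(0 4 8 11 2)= (0 5 8 11 4 6 2)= [5, 1, 0, 3, 6, 8, 2, 7, 11, 9, 10, 4]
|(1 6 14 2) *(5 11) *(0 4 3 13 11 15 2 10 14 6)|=18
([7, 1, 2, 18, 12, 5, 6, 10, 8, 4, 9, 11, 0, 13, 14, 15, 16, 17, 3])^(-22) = (18)(0 10 4)(7 9 12)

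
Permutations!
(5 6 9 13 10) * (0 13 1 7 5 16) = (0 13 10 16)(1 7 5 6 9) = [13, 7, 2, 3, 4, 6, 9, 5, 8, 1, 16, 11, 12, 10, 14, 15, 0]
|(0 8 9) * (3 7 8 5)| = |(0 5 3 7 8 9)| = 6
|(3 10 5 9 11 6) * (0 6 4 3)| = 6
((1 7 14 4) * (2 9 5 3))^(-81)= (1 4 14 7)(2 3 5 9)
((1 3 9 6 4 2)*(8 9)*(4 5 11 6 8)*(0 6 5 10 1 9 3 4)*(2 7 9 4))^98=(11)(0 8 7 2 10)(1 6 3 9 4)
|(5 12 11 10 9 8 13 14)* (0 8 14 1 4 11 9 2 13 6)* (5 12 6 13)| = 30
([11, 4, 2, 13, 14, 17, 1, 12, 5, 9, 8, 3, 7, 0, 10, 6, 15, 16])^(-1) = [13, 6, 2, 11, 1, 8, 15, 12, 10, 9, 14, 0, 7, 3, 4, 16, 17, 5]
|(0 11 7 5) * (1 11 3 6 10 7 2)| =|(0 3 6 10 7 5)(1 11 2)| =6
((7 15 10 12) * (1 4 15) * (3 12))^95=((1 4 15 10 3 12 7))^95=(1 3 4 12 15 7 10)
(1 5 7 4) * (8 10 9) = (1 5 7 4)(8 10 9) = [0, 5, 2, 3, 1, 7, 6, 4, 10, 8, 9]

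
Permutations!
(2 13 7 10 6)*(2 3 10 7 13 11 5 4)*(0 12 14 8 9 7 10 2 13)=[12, 1, 11, 2, 13, 4, 3, 10, 9, 7, 6, 5, 14, 0, 8]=(0 12 14 8 9 7 10 6 3 2 11 5 4 13)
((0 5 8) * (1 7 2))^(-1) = (0 8 5)(1 2 7)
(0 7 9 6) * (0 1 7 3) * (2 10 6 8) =(0 3)(1 7 9 8 2 10 6) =[3, 7, 10, 0, 4, 5, 1, 9, 2, 8, 6]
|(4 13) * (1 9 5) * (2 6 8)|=|(1 9 5)(2 6 8)(4 13)|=6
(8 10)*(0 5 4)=(0 5 4)(8 10)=[5, 1, 2, 3, 0, 4, 6, 7, 10, 9, 8]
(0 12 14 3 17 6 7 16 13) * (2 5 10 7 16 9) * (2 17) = [12, 1, 5, 2, 4, 10, 16, 9, 8, 17, 7, 11, 14, 0, 3, 15, 13, 6] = (0 12 14 3 2 5 10 7 9 17 6 16 13)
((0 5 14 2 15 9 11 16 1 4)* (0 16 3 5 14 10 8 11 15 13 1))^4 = (0 1 14 4 2 16 13)(3 11 8 10 5)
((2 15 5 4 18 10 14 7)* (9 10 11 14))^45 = (2 11 5 7 18 15 14 4)(9 10)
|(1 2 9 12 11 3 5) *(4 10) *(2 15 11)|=30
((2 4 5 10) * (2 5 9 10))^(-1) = ((2 4 9 10 5))^(-1) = (2 5 10 9 4)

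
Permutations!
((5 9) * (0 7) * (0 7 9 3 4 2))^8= ((0 9 5 3 4 2))^8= (0 5 4)(2 9 3)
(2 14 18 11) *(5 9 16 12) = (2 14 18 11)(5 9 16 12) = [0, 1, 14, 3, 4, 9, 6, 7, 8, 16, 10, 2, 5, 13, 18, 15, 12, 17, 11]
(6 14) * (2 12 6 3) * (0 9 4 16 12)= (0 9 4 16 12 6 14 3 2)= [9, 1, 0, 2, 16, 5, 14, 7, 8, 4, 10, 11, 6, 13, 3, 15, 12]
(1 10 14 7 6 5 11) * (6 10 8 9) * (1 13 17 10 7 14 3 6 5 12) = (1 8 9 5 11 13 17 10 3 6 12) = [0, 8, 2, 6, 4, 11, 12, 7, 9, 5, 3, 13, 1, 17, 14, 15, 16, 10]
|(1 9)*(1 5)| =|(1 9 5)| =3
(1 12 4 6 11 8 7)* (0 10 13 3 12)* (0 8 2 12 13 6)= [10, 8, 12, 13, 0, 5, 11, 1, 7, 9, 6, 2, 4, 3]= (0 10 6 11 2 12 4)(1 8 7)(3 13)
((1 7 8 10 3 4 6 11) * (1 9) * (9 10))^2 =((1 7 8 9)(3 4 6 11 10))^2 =(1 8)(3 6 10 4 11)(7 9)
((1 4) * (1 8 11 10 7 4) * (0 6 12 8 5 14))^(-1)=(0 14 5 4 7 10 11 8 12 6)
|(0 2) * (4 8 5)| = 6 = |(0 2)(4 8 5)|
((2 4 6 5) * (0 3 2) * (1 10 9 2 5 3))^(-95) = ((0 1 10 9 2 4 6 3 5))^(-95) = (0 2 5 9 3 10 6 1 4)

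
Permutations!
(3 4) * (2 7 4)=(2 7 4 3)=[0, 1, 7, 2, 3, 5, 6, 4]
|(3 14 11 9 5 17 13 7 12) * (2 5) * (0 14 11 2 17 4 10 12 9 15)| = 20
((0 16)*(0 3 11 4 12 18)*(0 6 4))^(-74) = ((0 16 3 11)(4 12 18 6))^(-74) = (0 3)(4 18)(6 12)(11 16)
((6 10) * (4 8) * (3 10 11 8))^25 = ((3 10 6 11 8 4))^25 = (3 10 6 11 8 4)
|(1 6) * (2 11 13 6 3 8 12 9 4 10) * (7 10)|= 12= |(1 3 8 12 9 4 7 10 2 11 13 6)|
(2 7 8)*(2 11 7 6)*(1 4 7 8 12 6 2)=[0, 4, 2, 3, 7, 5, 1, 12, 11, 9, 10, 8, 6]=(1 4 7 12 6)(8 11)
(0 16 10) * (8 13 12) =(0 16 10)(8 13 12) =[16, 1, 2, 3, 4, 5, 6, 7, 13, 9, 0, 11, 8, 12, 14, 15, 10]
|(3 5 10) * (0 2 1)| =3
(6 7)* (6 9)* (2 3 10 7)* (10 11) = (2 3 11 10 7 9 6) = [0, 1, 3, 11, 4, 5, 2, 9, 8, 6, 7, 10]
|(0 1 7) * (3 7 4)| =5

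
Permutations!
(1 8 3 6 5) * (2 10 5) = (1 8 3 6 2 10 5) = [0, 8, 10, 6, 4, 1, 2, 7, 3, 9, 5]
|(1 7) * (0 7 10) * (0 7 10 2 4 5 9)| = 8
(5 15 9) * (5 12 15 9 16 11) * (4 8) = (4 8)(5 9 12 15 16 11) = [0, 1, 2, 3, 8, 9, 6, 7, 4, 12, 10, 5, 15, 13, 14, 16, 11]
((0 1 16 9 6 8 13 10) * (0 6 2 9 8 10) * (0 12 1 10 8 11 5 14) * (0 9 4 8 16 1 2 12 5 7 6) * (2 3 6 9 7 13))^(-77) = (0 10)(2 4 8)(3 11 14 12 16 5 9 6 13 7)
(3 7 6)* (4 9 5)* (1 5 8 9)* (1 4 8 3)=(1 5 8 9 3 7 6)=[0, 5, 2, 7, 4, 8, 1, 6, 9, 3]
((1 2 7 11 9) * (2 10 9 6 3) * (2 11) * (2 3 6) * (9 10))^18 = (2 3)(7 11)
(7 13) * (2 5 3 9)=[0, 1, 5, 9, 4, 3, 6, 13, 8, 2, 10, 11, 12, 7]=(2 5 3 9)(7 13)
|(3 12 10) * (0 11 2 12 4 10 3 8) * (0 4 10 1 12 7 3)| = 10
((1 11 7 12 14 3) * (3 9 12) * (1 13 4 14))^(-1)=((1 11 7 3 13 4 14 9 12))^(-1)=(1 12 9 14 4 13 3 7 11)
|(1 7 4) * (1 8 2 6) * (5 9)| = 6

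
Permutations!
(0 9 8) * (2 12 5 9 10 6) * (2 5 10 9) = (0 9 8)(2 12 10 6 5) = [9, 1, 12, 3, 4, 2, 5, 7, 0, 8, 6, 11, 10]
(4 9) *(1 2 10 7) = (1 2 10 7)(4 9) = [0, 2, 10, 3, 9, 5, 6, 1, 8, 4, 7]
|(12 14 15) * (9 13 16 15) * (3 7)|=|(3 7)(9 13 16 15 12 14)|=6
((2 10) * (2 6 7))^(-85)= ((2 10 6 7))^(-85)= (2 7 6 10)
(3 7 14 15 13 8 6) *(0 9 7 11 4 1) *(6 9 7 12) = (0 7 14 15 13 8 9 12 6 3 11 4 1) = [7, 0, 2, 11, 1, 5, 3, 14, 9, 12, 10, 4, 6, 8, 15, 13]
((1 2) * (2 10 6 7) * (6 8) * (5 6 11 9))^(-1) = (1 2 7 6 5 9 11 8 10)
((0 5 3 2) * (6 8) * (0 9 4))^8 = (0 3 9)(2 4 5)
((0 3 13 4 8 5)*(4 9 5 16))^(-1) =(0 5 9 13 3)(4 16 8)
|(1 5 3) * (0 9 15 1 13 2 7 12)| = |(0 9 15 1 5 3 13 2 7 12)| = 10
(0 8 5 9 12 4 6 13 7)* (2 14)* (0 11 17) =[8, 1, 14, 3, 6, 9, 13, 11, 5, 12, 10, 17, 4, 7, 2, 15, 16, 0] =(0 8 5 9 12 4 6 13 7 11 17)(2 14)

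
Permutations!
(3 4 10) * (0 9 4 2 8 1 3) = (0 9 4 10)(1 3 2 8) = [9, 3, 8, 2, 10, 5, 6, 7, 1, 4, 0]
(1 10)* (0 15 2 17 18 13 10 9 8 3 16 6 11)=[15, 9, 17, 16, 4, 5, 11, 7, 3, 8, 1, 0, 12, 10, 14, 2, 6, 18, 13]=(0 15 2 17 18 13 10 1 9 8 3 16 6 11)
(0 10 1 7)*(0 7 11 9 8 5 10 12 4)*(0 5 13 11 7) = [12, 7, 2, 3, 5, 10, 6, 0, 13, 8, 1, 9, 4, 11] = (0 12 4 5 10 1 7)(8 13 11 9)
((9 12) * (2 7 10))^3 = ((2 7 10)(9 12))^3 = (9 12)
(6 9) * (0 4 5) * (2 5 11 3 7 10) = (0 4 11 3 7 10 2 5)(6 9) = [4, 1, 5, 7, 11, 0, 9, 10, 8, 6, 2, 3]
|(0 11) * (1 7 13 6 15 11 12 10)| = 9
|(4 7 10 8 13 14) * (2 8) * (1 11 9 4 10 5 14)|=11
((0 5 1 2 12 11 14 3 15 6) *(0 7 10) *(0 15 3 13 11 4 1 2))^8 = (15)(0 2 4)(1 5 12)(11 13 14) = ((0 5 2 12 4 1)(6 7 10 15)(11 14 13))^8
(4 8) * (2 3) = [0, 1, 3, 2, 8, 5, 6, 7, 4] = (2 3)(4 8)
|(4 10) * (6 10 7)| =4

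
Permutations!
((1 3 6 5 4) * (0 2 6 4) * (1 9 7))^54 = (0 6)(1 7 9 4 3)(2 5)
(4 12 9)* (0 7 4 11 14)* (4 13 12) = (0 7 13 12 9 11 14) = [7, 1, 2, 3, 4, 5, 6, 13, 8, 11, 10, 14, 9, 12, 0]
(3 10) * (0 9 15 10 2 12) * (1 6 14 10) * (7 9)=(0 7 9 15 1 6 14 10 3 2 12)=[7, 6, 12, 2, 4, 5, 14, 9, 8, 15, 3, 11, 0, 13, 10, 1]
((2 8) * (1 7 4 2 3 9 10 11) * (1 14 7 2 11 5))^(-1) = (1 5 10 9 3 8 2)(4 7 14 11)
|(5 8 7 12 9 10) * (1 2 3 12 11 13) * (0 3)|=12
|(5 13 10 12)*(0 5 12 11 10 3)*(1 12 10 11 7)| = |(0 5 13 3)(1 12 10 7)| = 4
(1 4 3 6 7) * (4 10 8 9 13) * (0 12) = (0 12)(1 10 8 9 13 4 3 6 7) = [12, 10, 2, 6, 3, 5, 7, 1, 9, 13, 8, 11, 0, 4]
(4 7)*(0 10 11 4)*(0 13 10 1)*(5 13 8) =(0 1)(4 7 8 5 13 10 11) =[1, 0, 2, 3, 7, 13, 6, 8, 5, 9, 11, 4, 12, 10]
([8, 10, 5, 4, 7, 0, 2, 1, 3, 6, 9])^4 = (0 7 6 8 1 2 3 10 5 4 9)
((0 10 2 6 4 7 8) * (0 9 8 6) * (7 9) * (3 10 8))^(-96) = ((0 8 7 6 4 9 3 10 2))^(-96) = (0 6 3)(2 7 9)(4 10 8)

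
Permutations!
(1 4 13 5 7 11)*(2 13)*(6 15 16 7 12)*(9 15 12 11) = [0, 4, 13, 3, 2, 11, 12, 9, 8, 15, 10, 1, 6, 5, 14, 16, 7] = (1 4 2 13 5 11)(6 12)(7 9 15 16)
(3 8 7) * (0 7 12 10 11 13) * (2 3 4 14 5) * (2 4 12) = (0 7 12 10 11 13)(2 3 8)(4 14 5) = [7, 1, 3, 8, 14, 4, 6, 12, 2, 9, 11, 13, 10, 0, 5]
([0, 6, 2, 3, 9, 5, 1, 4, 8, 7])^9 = [0, 6, 2, 3, 4, 5, 1, 7, 8, 9]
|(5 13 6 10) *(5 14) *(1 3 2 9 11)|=|(1 3 2 9 11)(5 13 6 10 14)|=5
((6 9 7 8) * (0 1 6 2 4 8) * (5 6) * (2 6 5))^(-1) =((0 1 2 4 8 6 9 7))^(-1) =(0 7 9 6 8 4 2 1)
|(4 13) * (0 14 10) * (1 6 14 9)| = 6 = |(0 9 1 6 14 10)(4 13)|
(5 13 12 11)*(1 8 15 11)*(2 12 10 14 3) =(1 8 15 11 5 13 10 14 3 2 12) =[0, 8, 12, 2, 4, 13, 6, 7, 15, 9, 14, 5, 1, 10, 3, 11]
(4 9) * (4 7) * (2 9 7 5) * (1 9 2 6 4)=(1 9 5 6 4 7)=[0, 9, 2, 3, 7, 6, 4, 1, 8, 5]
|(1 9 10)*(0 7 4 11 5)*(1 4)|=8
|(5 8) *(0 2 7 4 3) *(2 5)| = |(0 5 8 2 7 4 3)| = 7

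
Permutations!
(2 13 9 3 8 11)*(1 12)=[0, 12, 13, 8, 4, 5, 6, 7, 11, 3, 10, 2, 1, 9]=(1 12)(2 13 9 3 8 11)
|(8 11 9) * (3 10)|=|(3 10)(8 11 9)|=6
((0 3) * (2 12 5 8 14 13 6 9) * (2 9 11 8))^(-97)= (0 3)(2 5 12)(6 14 11 13 8)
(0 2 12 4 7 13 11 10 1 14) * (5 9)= [2, 14, 12, 3, 7, 9, 6, 13, 8, 5, 1, 10, 4, 11, 0]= (0 2 12 4 7 13 11 10 1 14)(5 9)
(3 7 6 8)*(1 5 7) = [0, 5, 2, 1, 4, 7, 8, 6, 3] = (1 5 7 6 8 3)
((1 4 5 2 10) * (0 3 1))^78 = (0 3 1 4 5 2 10)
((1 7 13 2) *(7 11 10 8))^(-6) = (1 11 10 8 7 13 2) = ((1 11 10 8 7 13 2))^(-6)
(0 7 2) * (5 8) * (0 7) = (2 7)(5 8) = [0, 1, 7, 3, 4, 8, 6, 2, 5]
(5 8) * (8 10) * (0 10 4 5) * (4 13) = [10, 1, 2, 3, 5, 13, 6, 7, 0, 9, 8, 11, 12, 4] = (0 10 8)(4 5 13)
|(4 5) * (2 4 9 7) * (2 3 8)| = 7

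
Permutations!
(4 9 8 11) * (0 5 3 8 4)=[5, 1, 2, 8, 9, 3, 6, 7, 11, 4, 10, 0]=(0 5 3 8 11)(4 9)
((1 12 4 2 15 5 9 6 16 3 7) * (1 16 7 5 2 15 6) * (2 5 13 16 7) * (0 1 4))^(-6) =(16)(4 5)(9 15)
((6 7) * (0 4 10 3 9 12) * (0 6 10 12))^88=(12)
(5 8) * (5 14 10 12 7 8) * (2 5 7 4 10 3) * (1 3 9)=(1 3 2 5 7 8 14 9)(4 10 12)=[0, 3, 5, 2, 10, 7, 6, 8, 14, 1, 12, 11, 4, 13, 9]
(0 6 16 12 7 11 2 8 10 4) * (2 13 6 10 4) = [10, 1, 8, 3, 0, 5, 16, 11, 4, 9, 2, 13, 7, 6, 14, 15, 12] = (0 10 2 8 4)(6 16 12 7 11 13)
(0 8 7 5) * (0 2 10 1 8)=[0, 8, 10, 3, 4, 2, 6, 5, 7, 9, 1]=(1 8 7 5 2 10)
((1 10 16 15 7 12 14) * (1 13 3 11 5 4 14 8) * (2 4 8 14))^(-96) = (16)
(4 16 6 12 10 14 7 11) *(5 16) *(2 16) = (2 16 6 12 10 14 7 11 4 5) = [0, 1, 16, 3, 5, 2, 12, 11, 8, 9, 14, 4, 10, 13, 7, 15, 6]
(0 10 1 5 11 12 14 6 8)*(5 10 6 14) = [6, 10, 2, 3, 4, 11, 8, 7, 0, 9, 1, 12, 5, 13, 14] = (14)(0 6 8)(1 10)(5 11 12)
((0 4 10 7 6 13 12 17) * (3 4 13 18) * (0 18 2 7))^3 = ((0 13 12 17 18 3 4 10)(2 7 6))^3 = (0 17 4 13 18 10 12 3)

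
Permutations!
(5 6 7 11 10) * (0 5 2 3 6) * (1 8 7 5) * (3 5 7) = (0 1 8 3 6 7 11 10 2 5) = [1, 8, 5, 6, 4, 0, 7, 11, 3, 9, 2, 10]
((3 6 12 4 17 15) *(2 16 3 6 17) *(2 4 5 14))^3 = (2 17 12)(3 6 14)(5 16 15)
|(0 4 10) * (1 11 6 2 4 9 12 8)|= |(0 9 12 8 1 11 6 2 4 10)|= 10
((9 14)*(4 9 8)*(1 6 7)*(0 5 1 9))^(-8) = ((0 5 1 6 7 9 14 8 4))^(-8) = (0 5 1 6 7 9 14 8 4)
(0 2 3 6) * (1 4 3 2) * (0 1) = [0, 4, 2, 6, 3, 5, 1] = (1 4 3 6)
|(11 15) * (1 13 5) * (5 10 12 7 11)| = |(1 13 10 12 7 11 15 5)| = 8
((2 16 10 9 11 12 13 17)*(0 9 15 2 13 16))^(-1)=((0 9 11 12 16 10 15 2)(13 17))^(-1)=(0 2 15 10 16 12 11 9)(13 17)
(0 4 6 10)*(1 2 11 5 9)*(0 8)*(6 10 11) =(0 4 10 8)(1 2 6 11 5 9) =[4, 2, 6, 3, 10, 9, 11, 7, 0, 1, 8, 5]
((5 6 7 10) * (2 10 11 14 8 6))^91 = ((2 10 5)(6 7 11 14 8))^91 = (2 10 5)(6 7 11 14 8)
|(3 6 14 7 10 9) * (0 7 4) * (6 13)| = |(0 7 10 9 3 13 6 14 4)| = 9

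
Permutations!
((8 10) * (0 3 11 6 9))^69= ((0 3 11 6 9)(8 10))^69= (0 9 6 11 3)(8 10)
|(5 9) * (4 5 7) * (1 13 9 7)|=|(1 13 9)(4 5 7)|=3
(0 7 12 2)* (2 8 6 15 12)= (0 7 2)(6 15 12 8)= [7, 1, 0, 3, 4, 5, 15, 2, 6, 9, 10, 11, 8, 13, 14, 12]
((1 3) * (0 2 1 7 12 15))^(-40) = (0 1 7 15 2 3 12)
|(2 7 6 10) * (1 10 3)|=|(1 10 2 7 6 3)|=6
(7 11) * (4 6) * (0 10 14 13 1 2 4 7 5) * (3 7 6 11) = (0 10 14 13 1 2 4 11 5)(3 7) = [10, 2, 4, 7, 11, 0, 6, 3, 8, 9, 14, 5, 12, 1, 13]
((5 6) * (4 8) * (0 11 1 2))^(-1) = ((0 11 1 2)(4 8)(5 6))^(-1) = (0 2 1 11)(4 8)(5 6)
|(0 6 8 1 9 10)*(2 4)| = |(0 6 8 1 9 10)(2 4)| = 6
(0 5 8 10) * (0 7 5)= (5 8 10 7)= [0, 1, 2, 3, 4, 8, 6, 5, 10, 9, 7]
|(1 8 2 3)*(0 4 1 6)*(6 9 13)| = 9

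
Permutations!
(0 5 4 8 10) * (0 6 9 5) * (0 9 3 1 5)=(0 9)(1 5 4 8 10 6 3)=[9, 5, 2, 1, 8, 4, 3, 7, 10, 0, 6]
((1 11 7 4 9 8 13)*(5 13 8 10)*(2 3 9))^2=(1 7 2 9 5)(3 10 13 11 4)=((1 11 7 4 2 3 9 10 5 13))^2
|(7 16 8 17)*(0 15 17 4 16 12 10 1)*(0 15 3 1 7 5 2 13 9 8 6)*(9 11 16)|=33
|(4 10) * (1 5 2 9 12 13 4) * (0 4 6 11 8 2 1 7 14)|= 70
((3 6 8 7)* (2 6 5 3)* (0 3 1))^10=(0 5)(1 3)(2 8)(6 7)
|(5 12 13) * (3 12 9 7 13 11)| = |(3 12 11)(5 9 7 13)| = 12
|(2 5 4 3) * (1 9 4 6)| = 7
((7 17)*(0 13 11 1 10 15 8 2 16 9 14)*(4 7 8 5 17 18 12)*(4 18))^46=(18)(0 17 13 8 11 2 1 16 10 9 15 14 5)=((0 13 11 1 10 15 5 17 8 2 16 9 14)(4 7)(12 18))^46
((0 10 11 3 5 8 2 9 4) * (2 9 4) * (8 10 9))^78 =((0 9 2 4)(3 5 10 11))^78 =(0 2)(3 10)(4 9)(5 11)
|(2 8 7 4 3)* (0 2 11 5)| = 8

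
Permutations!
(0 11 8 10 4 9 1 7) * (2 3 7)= (0 11 8 10 4 9 1 2 3 7)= [11, 2, 3, 7, 9, 5, 6, 0, 10, 1, 4, 8]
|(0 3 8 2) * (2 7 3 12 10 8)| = 7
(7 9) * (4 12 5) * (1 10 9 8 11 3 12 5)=(1 10 9 7 8 11 3 12)(4 5)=[0, 10, 2, 12, 5, 4, 6, 8, 11, 7, 9, 3, 1]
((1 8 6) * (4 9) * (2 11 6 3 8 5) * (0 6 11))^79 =(11)(0 2 5 1 6)(3 8)(4 9)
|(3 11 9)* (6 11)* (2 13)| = |(2 13)(3 6 11 9)| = 4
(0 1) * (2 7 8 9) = (0 1)(2 7 8 9) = [1, 0, 7, 3, 4, 5, 6, 8, 9, 2]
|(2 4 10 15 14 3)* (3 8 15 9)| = 15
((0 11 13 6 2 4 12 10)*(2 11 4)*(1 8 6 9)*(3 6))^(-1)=(0 10 12 4)(1 9 13 11 6 3 8)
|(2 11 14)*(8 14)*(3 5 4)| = 12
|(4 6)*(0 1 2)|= 6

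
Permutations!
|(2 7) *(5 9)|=2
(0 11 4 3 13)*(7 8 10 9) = [11, 1, 2, 13, 3, 5, 6, 8, 10, 7, 9, 4, 12, 0] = (0 11 4 3 13)(7 8 10 9)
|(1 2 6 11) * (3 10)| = 4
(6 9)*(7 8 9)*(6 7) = [0, 1, 2, 3, 4, 5, 6, 8, 9, 7] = (7 8 9)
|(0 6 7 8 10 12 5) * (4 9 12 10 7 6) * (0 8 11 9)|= 6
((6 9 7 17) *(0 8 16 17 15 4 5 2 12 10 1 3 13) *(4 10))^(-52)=((0 8 16 17 6 9 7 15 10 1 3 13)(2 12 4 5))^(-52)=(0 10 6)(1 9 8)(3 7 16)(13 15 17)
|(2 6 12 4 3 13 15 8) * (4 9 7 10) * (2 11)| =|(2 6 12 9 7 10 4 3 13 15 8 11)| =12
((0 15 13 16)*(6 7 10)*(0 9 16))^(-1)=((0 15 13)(6 7 10)(9 16))^(-1)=(0 13 15)(6 10 7)(9 16)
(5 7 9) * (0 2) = [2, 1, 0, 3, 4, 7, 6, 9, 8, 5] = (0 2)(5 7 9)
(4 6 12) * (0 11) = (0 11)(4 6 12) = [11, 1, 2, 3, 6, 5, 12, 7, 8, 9, 10, 0, 4]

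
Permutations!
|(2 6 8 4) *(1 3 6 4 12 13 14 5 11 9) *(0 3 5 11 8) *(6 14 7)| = 12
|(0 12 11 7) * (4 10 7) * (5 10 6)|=8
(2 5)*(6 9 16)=(2 5)(6 9 16)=[0, 1, 5, 3, 4, 2, 9, 7, 8, 16, 10, 11, 12, 13, 14, 15, 6]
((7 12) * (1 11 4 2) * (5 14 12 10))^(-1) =((1 11 4 2)(5 14 12 7 10))^(-1) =(1 2 4 11)(5 10 7 12 14)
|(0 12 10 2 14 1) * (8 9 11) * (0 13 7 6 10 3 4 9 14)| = |(0 12 3 4 9 11 8 14 1 13 7 6 10 2)| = 14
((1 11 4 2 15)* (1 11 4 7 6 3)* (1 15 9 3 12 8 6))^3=(1 9 11 4 3 7 2 15)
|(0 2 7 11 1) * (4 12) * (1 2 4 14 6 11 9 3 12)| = |(0 4 1)(2 7 9 3 12 14 6 11)| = 24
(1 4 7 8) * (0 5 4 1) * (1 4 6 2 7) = (0 5 6 2 7 8)(1 4) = [5, 4, 7, 3, 1, 6, 2, 8, 0]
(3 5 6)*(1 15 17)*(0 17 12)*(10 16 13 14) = (0 17 1 15 12)(3 5 6)(10 16 13 14) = [17, 15, 2, 5, 4, 6, 3, 7, 8, 9, 16, 11, 0, 14, 10, 12, 13, 1]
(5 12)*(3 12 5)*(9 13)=(3 12)(9 13)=[0, 1, 2, 12, 4, 5, 6, 7, 8, 13, 10, 11, 3, 9]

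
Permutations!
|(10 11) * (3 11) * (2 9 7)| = 3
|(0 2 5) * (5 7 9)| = 5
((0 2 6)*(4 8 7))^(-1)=((0 2 6)(4 8 7))^(-1)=(0 6 2)(4 7 8)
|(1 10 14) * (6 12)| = |(1 10 14)(6 12)| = 6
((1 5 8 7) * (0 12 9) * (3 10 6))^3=(12)(1 7 8 5)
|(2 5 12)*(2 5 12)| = 3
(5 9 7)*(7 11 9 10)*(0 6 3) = (0 6 3)(5 10 7)(9 11) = [6, 1, 2, 0, 4, 10, 3, 5, 8, 11, 7, 9]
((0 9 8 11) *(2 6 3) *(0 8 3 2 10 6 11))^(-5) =((0 9 3 10 6 2 11 8))^(-5) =(0 10 11 9 6 8 3 2)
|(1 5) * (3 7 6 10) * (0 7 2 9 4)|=|(0 7 6 10 3 2 9 4)(1 5)|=8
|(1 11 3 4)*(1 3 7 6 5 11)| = |(3 4)(5 11 7 6)| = 4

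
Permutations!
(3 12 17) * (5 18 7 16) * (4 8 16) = (3 12 17)(4 8 16 5 18 7) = [0, 1, 2, 12, 8, 18, 6, 4, 16, 9, 10, 11, 17, 13, 14, 15, 5, 3, 7]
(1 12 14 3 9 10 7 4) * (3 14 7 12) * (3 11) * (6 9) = (14)(1 11 3 6 9 10 12 7 4) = [0, 11, 2, 6, 1, 5, 9, 4, 8, 10, 12, 3, 7, 13, 14]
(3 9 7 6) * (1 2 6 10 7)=(1 2 6 3 9)(7 10)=[0, 2, 6, 9, 4, 5, 3, 10, 8, 1, 7]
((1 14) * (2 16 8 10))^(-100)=(16)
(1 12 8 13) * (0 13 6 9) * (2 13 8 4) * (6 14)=[8, 12, 13, 3, 2, 5, 9, 7, 14, 0, 10, 11, 4, 1, 6]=(0 8 14 6 9)(1 12 4 2 13)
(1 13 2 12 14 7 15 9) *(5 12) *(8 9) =(1 13 2 5 12 14 7 15 8 9) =[0, 13, 5, 3, 4, 12, 6, 15, 9, 1, 10, 11, 14, 2, 7, 8]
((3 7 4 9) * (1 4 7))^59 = (1 3 9 4)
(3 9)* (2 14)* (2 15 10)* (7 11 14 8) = [0, 1, 8, 9, 4, 5, 6, 11, 7, 3, 2, 14, 12, 13, 15, 10] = (2 8 7 11 14 15 10)(3 9)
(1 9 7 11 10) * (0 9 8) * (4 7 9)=[4, 8, 2, 3, 7, 5, 6, 11, 0, 9, 1, 10]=(0 4 7 11 10 1 8)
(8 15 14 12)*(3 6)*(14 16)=(3 6)(8 15 16 14 12)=[0, 1, 2, 6, 4, 5, 3, 7, 15, 9, 10, 11, 8, 13, 12, 16, 14]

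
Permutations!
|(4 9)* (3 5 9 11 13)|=6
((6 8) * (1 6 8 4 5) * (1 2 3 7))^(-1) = ((8)(1 6 4 5 2 3 7))^(-1) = (8)(1 7 3 2 5 4 6)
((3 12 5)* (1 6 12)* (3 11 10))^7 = (12)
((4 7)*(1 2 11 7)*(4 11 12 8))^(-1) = ((1 2 12 8 4)(7 11))^(-1) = (1 4 8 12 2)(7 11)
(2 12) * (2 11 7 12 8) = (2 8)(7 12 11) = [0, 1, 8, 3, 4, 5, 6, 12, 2, 9, 10, 7, 11]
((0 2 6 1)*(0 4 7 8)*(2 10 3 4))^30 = ((0 10 3 4 7 8)(1 2 6))^30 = (10)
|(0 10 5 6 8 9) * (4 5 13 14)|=|(0 10 13 14 4 5 6 8 9)|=9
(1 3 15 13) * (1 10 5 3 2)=[0, 2, 1, 15, 4, 3, 6, 7, 8, 9, 5, 11, 12, 10, 14, 13]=(1 2)(3 15 13 10 5)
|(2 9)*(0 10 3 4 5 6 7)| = 14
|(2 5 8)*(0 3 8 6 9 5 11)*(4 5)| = 20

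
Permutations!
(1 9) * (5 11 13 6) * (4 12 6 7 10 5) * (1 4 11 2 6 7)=(1 9 4 12 7 10 5 2 6 11 13)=[0, 9, 6, 3, 12, 2, 11, 10, 8, 4, 5, 13, 7, 1]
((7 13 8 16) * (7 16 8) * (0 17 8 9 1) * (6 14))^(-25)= ((0 17 8 9 1)(6 14)(7 13))^(-25)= (17)(6 14)(7 13)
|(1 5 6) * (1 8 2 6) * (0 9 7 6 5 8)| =|(0 9 7 6)(1 8 2 5)| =4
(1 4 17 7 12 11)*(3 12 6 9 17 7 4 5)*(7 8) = [0, 5, 2, 12, 8, 3, 9, 6, 7, 17, 10, 1, 11, 13, 14, 15, 16, 4] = (1 5 3 12 11)(4 8 7 6 9 17)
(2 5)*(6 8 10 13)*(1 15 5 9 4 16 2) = (1 15 5)(2 9 4 16)(6 8 10 13) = [0, 15, 9, 3, 16, 1, 8, 7, 10, 4, 13, 11, 12, 6, 14, 5, 2]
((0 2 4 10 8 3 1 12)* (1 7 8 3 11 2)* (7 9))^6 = (12)(2 8 9 10)(3 4 11 7)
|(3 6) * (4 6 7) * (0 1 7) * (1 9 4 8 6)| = 8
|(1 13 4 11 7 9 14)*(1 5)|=8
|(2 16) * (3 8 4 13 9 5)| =6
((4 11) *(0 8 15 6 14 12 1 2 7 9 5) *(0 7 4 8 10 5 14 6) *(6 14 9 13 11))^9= ((0 10 5 7 13 11 8 15)(1 2 4 6 14 12))^9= (0 10 5 7 13 11 8 15)(1 6)(2 14)(4 12)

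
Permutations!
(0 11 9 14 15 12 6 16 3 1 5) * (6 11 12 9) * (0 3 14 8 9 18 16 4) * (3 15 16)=(0 12 11 6 4)(1 5 15 18 3)(8 9)(14 16)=[12, 5, 2, 1, 0, 15, 4, 7, 9, 8, 10, 6, 11, 13, 16, 18, 14, 17, 3]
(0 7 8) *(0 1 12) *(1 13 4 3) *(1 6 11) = (0 7 8 13 4 3 6 11 1 12) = [7, 12, 2, 6, 3, 5, 11, 8, 13, 9, 10, 1, 0, 4]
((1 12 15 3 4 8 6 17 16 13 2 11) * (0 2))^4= ((0 2 11 1 12 15 3 4 8 6 17 16 13))^4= (0 12 8 13 1 4 16 11 3 17 2 15 6)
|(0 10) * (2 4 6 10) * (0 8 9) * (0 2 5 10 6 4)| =|(0 5 10 8 9 2)| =6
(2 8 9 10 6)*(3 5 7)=(2 8 9 10 6)(3 5 7)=[0, 1, 8, 5, 4, 7, 2, 3, 9, 10, 6]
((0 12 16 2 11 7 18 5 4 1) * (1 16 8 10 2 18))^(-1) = ((0 12 8 10 2 11 7 1)(4 16 18 5))^(-1) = (0 1 7 11 2 10 8 12)(4 5 18 16)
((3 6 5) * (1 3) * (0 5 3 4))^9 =(0 5 1 4)(3 6)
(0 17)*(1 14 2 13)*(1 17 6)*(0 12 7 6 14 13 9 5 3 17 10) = (0 14 2 9 5 3 17 12 7 6 1 13 10) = [14, 13, 9, 17, 4, 3, 1, 6, 8, 5, 0, 11, 7, 10, 2, 15, 16, 12]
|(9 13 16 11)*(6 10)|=4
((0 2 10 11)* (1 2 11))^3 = (0 11)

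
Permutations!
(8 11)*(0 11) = (0 11 8) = [11, 1, 2, 3, 4, 5, 6, 7, 0, 9, 10, 8]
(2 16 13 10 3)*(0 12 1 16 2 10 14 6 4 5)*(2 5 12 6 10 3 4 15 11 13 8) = (0 6 15 11 13 14 10 4 12 1 16 8 2 5) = [6, 16, 5, 3, 12, 0, 15, 7, 2, 9, 4, 13, 1, 14, 10, 11, 8]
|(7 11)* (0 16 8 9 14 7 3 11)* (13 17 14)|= 8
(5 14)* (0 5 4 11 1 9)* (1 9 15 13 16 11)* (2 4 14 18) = (0 5 18 2 4 1 15 13 16 11 9) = [5, 15, 4, 3, 1, 18, 6, 7, 8, 0, 10, 9, 12, 16, 14, 13, 11, 17, 2]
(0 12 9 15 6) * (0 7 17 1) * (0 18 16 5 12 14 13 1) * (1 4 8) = (0 14 13 4 8 1 18 16 5 12 9 15 6 7 17) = [14, 18, 2, 3, 8, 12, 7, 17, 1, 15, 10, 11, 9, 4, 13, 6, 5, 0, 16]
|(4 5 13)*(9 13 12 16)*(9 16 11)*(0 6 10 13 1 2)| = 11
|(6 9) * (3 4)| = 2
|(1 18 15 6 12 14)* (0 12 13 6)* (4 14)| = 14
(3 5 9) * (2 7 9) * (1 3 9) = (9)(1 3 5 2 7) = [0, 3, 7, 5, 4, 2, 6, 1, 8, 9]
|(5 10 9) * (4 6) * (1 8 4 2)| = 15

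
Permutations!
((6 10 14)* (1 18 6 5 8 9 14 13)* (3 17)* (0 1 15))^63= ((0 1 18 6 10 13 15)(3 17)(5 8 9 14))^63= (18)(3 17)(5 14 9 8)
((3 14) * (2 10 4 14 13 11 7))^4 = ((2 10 4 14 3 13 11 7))^4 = (2 3)(4 11)(7 14)(10 13)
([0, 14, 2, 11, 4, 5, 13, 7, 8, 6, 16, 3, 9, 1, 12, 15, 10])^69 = (1 9)(3 11)(6 14)(10 16)(12 13)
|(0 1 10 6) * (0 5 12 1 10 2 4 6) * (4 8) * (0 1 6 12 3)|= 10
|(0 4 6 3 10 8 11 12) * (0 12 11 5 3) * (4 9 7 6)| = 4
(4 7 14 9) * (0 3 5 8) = (0 3 5 8)(4 7 14 9) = [3, 1, 2, 5, 7, 8, 6, 14, 0, 4, 10, 11, 12, 13, 9]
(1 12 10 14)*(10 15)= (1 12 15 10 14)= [0, 12, 2, 3, 4, 5, 6, 7, 8, 9, 14, 11, 15, 13, 1, 10]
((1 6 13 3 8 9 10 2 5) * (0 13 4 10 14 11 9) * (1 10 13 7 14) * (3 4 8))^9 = ((0 7 14 11 9 1 6 8)(2 5 10)(4 13))^9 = (0 7 14 11 9 1 6 8)(4 13)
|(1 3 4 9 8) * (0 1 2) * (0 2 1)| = 5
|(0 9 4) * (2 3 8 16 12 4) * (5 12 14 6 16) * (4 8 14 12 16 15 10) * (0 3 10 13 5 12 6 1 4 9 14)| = |(0 14 1 4 3)(2 10 9)(5 16 6 15 13)(8 12)| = 30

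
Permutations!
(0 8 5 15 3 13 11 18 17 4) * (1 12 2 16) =(0 8 5 15 3 13 11 18 17 4)(1 12 2 16) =[8, 12, 16, 13, 0, 15, 6, 7, 5, 9, 10, 18, 2, 11, 14, 3, 1, 4, 17]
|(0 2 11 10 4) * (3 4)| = 6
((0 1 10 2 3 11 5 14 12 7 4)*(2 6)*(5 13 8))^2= (0 10 2 11 8 14 7)(1 6 3 13 5 12 4)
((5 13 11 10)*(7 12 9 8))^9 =((5 13 11 10)(7 12 9 8))^9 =(5 13 11 10)(7 12 9 8)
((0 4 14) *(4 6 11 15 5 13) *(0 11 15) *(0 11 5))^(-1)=((0 6 15)(4 14 5 13))^(-1)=(0 15 6)(4 13 5 14)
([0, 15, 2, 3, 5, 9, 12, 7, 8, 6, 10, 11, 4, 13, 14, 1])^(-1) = [0, 15, 2, 3, 12, 4, 9, 7, 8, 5, 10, 11, 6, 13, 14, 1]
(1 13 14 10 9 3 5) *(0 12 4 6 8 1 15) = (0 12 4 6 8 1 13 14 10 9 3 5 15) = [12, 13, 2, 5, 6, 15, 8, 7, 1, 3, 9, 11, 4, 14, 10, 0]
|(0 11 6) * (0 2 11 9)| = 6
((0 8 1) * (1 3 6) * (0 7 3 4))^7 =((0 8 4)(1 7 3 6))^7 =(0 8 4)(1 6 3 7)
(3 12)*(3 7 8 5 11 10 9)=(3 12 7 8 5 11 10 9)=[0, 1, 2, 12, 4, 11, 6, 8, 5, 3, 9, 10, 7]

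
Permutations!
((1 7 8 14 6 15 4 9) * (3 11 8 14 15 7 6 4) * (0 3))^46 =((0 3 11 8 15)(1 6 7 14 4 9))^46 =(0 3 11 8 15)(1 4 7)(6 9 14)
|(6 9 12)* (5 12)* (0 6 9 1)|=|(0 6 1)(5 12 9)|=3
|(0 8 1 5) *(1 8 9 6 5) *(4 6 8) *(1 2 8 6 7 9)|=9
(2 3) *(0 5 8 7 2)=(0 5 8 7 2 3)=[5, 1, 3, 0, 4, 8, 6, 2, 7]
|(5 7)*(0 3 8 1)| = |(0 3 8 1)(5 7)| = 4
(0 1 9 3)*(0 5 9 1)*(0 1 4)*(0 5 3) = (0 1 4 5 9) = [1, 4, 2, 3, 5, 9, 6, 7, 8, 0]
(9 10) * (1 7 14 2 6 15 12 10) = (1 7 14 2 6 15 12 10 9) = [0, 7, 6, 3, 4, 5, 15, 14, 8, 1, 9, 11, 10, 13, 2, 12]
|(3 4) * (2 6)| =2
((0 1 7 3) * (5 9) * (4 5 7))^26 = (0 7 5 1 3 9 4) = ((0 1 4 5 9 7 3))^26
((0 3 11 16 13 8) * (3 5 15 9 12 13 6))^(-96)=(16)(0 15 12 8 5 9 13)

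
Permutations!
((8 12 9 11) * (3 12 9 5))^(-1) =((3 12 5)(8 9 11))^(-1) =(3 5 12)(8 11 9)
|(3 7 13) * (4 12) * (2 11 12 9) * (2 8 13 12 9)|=|(2 11 9 8 13 3 7 12 4)|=9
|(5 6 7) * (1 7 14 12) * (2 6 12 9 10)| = 20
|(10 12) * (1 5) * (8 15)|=2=|(1 5)(8 15)(10 12)|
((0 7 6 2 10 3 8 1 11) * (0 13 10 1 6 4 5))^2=(0 4)(1 13 3 6)(2 11 10 8)(5 7)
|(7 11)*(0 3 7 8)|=5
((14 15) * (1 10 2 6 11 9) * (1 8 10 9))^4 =((1 9 8 10 2 6 11)(14 15))^4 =(15)(1 2 9 6 8 11 10)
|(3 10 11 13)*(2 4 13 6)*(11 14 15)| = 9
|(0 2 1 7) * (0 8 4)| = 6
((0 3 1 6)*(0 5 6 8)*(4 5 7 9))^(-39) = (0 3 1 8)(4 5 6 7 9)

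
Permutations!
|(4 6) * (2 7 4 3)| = |(2 7 4 6 3)| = 5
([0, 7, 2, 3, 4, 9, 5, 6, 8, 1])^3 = [0, 5, 2, 3, 4, 7, 1, 9, 8, 6]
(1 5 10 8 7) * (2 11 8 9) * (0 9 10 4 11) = (0 9 2)(1 5 4 11 8 7) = [9, 5, 0, 3, 11, 4, 6, 1, 7, 2, 10, 8]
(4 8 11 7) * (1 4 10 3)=(1 4 8 11 7 10 3)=[0, 4, 2, 1, 8, 5, 6, 10, 11, 9, 3, 7]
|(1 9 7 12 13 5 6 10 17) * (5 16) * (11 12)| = 11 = |(1 9 7 11 12 13 16 5 6 10 17)|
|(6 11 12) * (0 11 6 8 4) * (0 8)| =|(0 11 12)(4 8)| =6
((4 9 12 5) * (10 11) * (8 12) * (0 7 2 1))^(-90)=(12)(0 2)(1 7)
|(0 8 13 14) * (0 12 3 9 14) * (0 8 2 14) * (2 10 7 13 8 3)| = |(0 10 7 13 3 9)(2 14 12)| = 6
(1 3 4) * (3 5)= [0, 5, 2, 4, 1, 3]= (1 5 3 4)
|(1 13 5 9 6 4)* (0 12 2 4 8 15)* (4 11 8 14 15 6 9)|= 8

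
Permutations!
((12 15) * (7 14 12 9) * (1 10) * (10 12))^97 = (1 10 14 7 9 15 12)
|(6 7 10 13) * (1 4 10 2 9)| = |(1 4 10 13 6 7 2 9)| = 8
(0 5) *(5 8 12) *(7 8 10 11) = (0 10 11 7 8 12 5) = [10, 1, 2, 3, 4, 0, 6, 8, 12, 9, 11, 7, 5]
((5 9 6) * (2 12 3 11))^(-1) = ((2 12 3 11)(5 9 6))^(-1) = (2 11 3 12)(5 6 9)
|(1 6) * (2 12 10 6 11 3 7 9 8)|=|(1 11 3 7 9 8 2 12 10 6)|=10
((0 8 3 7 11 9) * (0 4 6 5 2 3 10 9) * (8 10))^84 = (0 6 7 9 2)(3 10 5 11 4)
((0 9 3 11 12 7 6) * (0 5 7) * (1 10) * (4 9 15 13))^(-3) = ((0 15 13 4 9 3 11 12)(1 10)(5 7 6))^(-3) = (0 3 13 12 9 15 11 4)(1 10)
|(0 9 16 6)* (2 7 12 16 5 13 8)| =|(0 9 5 13 8 2 7 12 16 6)| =10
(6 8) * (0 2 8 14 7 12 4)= (0 2 8 6 14 7 12 4)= [2, 1, 8, 3, 0, 5, 14, 12, 6, 9, 10, 11, 4, 13, 7]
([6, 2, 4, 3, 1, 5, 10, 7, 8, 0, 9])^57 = (0 6 10 9)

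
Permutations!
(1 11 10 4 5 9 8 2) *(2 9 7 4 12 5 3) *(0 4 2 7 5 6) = (0 4 3 7 2 1 11 10 12 6)(8 9) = [4, 11, 1, 7, 3, 5, 0, 2, 9, 8, 12, 10, 6]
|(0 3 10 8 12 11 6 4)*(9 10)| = |(0 3 9 10 8 12 11 6 4)| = 9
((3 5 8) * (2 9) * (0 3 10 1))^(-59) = ((0 3 5 8 10 1)(2 9))^(-59) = (0 3 5 8 10 1)(2 9)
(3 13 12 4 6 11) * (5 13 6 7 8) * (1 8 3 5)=(1 8)(3 6 11 5 13 12 4 7)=[0, 8, 2, 6, 7, 13, 11, 3, 1, 9, 10, 5, 4, 12]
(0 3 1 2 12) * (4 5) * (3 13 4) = (0 13 4 5 3 1 2 12) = [13, 2, 12, 1, 5, 3, 6, 7, 8, 9, 10, 11, 0, 4]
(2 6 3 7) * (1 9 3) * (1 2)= (1 9 3 7)(2 6)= [0, 9, 6, 7, 4, 5, 2, 1, 8, 3]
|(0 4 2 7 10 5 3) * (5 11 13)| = 9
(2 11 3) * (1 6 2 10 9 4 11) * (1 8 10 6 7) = (1 7)(2 8 10 9 4 11 3 6) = [0, 7, 8, 6, 11, 5, 2, 1, 10, 4, 9, 3]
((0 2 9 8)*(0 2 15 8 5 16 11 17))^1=((0 15 8 2 9 5 16 11 17))^1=(0 15 8 2 9 5 16 11 17)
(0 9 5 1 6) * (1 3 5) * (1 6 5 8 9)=[1, 5, 2, 8, 4, 3, 0, 7, 9, 6]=(0 1 5 3 8 9 6)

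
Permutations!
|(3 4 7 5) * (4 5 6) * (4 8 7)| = 6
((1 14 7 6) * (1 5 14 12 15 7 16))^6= ((1 12 15 7 6 5 14 16))^6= (1 14 6 15)(5 7 12 16)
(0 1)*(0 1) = (1) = [0, 1]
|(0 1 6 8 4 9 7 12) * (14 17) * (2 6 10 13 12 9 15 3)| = 30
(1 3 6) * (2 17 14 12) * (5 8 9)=[0, 3, 17, 6, 4, 8, 1, 7, 9, 5, 10, 11, 2, 13, 12, 15, 16, 14]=(1 3 6)(2 17 14 12)(5 8 9)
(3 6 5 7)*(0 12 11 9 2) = [12, 1, 0, 6, 4, 7, 5, 3, 8, 2, 10, 9, 11] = (0 12 11 9 2)(3 6 5 7)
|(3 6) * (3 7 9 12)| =|(3 6 7 9 12)| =5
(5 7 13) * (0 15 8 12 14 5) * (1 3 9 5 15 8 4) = (0 8 12 14 15 4 1 3 9 5 7 13) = [8, 3, 2, 9, 1, 7, 6, 13, 12, 5, 10, 11, 14, 0, 15, 4]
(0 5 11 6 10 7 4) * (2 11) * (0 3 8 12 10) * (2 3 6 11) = (0 5 3 8 12 10 7 4 6) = [5, 1, 2, 8, 6, 3, 0, 4, 12, 9, 7, 11, 10]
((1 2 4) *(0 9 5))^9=((0 9 5)(1 2 4))^9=(9)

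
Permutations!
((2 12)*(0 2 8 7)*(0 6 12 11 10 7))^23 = (0 8 12 6 7 10 11 2)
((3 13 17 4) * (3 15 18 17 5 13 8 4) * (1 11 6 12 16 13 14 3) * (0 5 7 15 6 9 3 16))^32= ((0 5 14 16 13 7 15 18 17 1 11 9 3 8 4 6 12))^32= (0 6 8 9 1 18 7 16 5 12 4 3 11 17 15 13 14)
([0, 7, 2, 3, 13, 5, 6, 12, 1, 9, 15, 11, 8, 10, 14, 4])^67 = [0, 8, 2, 3, 15, 5, 6, 1, 12, 9, 13, 11, 7, 4, 14, 10]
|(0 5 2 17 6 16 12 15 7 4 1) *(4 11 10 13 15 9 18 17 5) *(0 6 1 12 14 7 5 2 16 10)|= 16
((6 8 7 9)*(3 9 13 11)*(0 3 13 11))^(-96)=(13)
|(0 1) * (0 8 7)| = |(0 1 8 7)| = 4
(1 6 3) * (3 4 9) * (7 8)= (1 6 4 9 3)(7 8)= [0, 6, 2, 1, 9, 5, 4, 8, 7, 3]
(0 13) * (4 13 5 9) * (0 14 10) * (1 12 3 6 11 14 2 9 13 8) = (0 5 13 2 9 4 8 1 12 3 6 11 14 10) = [5, 12, 9, 6, 8, 13, 11, 7, 1, 4, 0, 14, 3, 2, 10]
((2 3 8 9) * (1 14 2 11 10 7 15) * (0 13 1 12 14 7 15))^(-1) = ((0 13 1 7)(2 3 8 9 11 10 15 12 14))^(-1) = (0 7 1 13)(2 14 12 15 10 11 9 8 3)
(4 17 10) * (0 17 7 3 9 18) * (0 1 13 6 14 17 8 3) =(0 8 3 9 18 1 13 6 14 17 10 4 7) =[8, 13, 2, 9, 7, 5, 14, 0, 3, 18, 4, 11, 12, 6, 17, 15, 16, 10, 1]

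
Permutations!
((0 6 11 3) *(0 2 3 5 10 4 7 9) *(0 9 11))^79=((0 6)(2 3)(4 7 11 5 10))^79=(0 6)(2 3)(4 10 5 11 7)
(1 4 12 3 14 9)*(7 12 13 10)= (1 4 13 10 7 12 3 14 9)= [0, 4, 2, 14, 13, 5, 6, 12, 8, 1, 7, 11, 3, 10, 9]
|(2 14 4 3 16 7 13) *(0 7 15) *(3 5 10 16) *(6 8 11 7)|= |(0 6 8 11 7 13 2 14 4 5 10 16 15)|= 13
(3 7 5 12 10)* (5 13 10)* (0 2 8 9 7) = (0 2 8 9 7 13 10 3)(5 12) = [2, 1, 8, 0, 4, 12, 6, 13, 9, 7, 3, 11, 5, 10]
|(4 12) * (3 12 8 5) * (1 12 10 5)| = 12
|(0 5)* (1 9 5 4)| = |(0 4 1 9 5)| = 5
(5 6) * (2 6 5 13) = (2 6 13) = [0, 1, 6, 3, 4, 5, 13, 7, 8, 9, 10, 11, 12, 2]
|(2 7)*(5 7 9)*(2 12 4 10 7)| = 12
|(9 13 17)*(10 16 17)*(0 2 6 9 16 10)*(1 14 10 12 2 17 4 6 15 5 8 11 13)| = |(0 17 16 4 6 9 1 14 10 12 2 15 5 8 11 13)| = 16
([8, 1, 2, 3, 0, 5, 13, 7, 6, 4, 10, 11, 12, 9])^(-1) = [4, 1, 2, 3, 9, 5, 8, 7, 0, 13, 10, 11, 12, 6]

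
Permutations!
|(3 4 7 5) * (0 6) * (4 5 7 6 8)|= 4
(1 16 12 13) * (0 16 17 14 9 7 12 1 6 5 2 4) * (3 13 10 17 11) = (0 16 1 11 3 13 6 5 2 4)(7 12 10 17 14 9) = [16, 11, 4, 13, 0, 2, 5, 12, 8, 7, 17, 3, 10, 6, 9, 15, 1, 14]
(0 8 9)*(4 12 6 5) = (0 8 9)(4 12 6 5) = [8, 1, 2, 3, 12, 4, 5, 7, 9, 0, 10, 11, 6]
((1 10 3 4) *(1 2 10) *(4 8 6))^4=(2 6 3)(4 8 10)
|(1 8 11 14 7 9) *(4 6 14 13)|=9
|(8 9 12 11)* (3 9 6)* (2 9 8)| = 12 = |(2 9 12 11)(3 8 6)|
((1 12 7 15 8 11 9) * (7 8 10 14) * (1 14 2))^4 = (1 9 10 8 7)(2 11 15 12 14)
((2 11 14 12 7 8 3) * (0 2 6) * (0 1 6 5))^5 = ((0 2 11 14 12 7 8 3 5)(1 6))^5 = (0 7 2 8 11 3 14 5 12)(1 6)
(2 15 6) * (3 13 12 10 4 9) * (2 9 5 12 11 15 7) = (2 7)(3 13 11 15 6 9)(4 5 12 10) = [0, 1, 7, 13, 5, 12, 9, 2, 8, 3, 4, 15, 10, 11, 14, 6]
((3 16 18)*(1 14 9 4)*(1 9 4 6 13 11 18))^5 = (1 13)(3 9)(4 18)(6 16)(11 14)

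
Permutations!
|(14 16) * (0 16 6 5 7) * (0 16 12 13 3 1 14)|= 10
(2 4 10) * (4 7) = (2 7 4 10) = [0, 1, 7, 3, 10, 5, 6, 4, 8, 9, 2]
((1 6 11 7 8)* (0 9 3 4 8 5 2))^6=(0 6 9 11 3 7 4 5 8 2 1)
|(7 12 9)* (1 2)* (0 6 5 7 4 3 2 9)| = |(0 6 5 7 12)(1 9 4 3 2)| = 5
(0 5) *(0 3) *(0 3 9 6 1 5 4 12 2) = [4, 5, 0, 3, 12, 9, 1, 7, 8, 6, 10, 11, 2] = (0 4 12 2)(1 5 9 6)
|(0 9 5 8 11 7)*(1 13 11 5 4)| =|(0 9 4 1 13 11 7)(5 8)| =14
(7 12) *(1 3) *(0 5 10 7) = (0 5 10 7 12)(1 3) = [5, 3, 2, 1, 4, 10, 6, 12, 8, 9, 7, 11, 0]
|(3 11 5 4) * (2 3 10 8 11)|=|(2 3)(4 10 8 11 5)|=10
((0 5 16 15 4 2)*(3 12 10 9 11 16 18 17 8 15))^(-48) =(18)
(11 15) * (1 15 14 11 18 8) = (1 15 18 8)(11 14) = [0, 15, 2, 3, 4, 5, 6, 7, 1, 9, 10, 14, 12, 13, 11, 18, 16, 17, 8]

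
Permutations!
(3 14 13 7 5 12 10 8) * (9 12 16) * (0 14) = (0 14 13 7 5 16 9 12 10 8 3) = [14, 1, 2, 0, 4, 16, 6, 5, 3, 12, 8, 11, 10, 7, 13, 15, 9]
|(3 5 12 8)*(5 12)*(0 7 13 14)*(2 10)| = 12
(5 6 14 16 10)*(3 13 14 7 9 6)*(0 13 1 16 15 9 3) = (0 13 14 15 9 6 7 3 1 16 10 5) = [13, 16, 2, 1, 4, 0, 7, 3, 8, 6, 5, 11, 12, 14, 15, 9, 10]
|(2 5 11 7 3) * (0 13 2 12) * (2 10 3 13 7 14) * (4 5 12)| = |(0 7 13 10 3 4 5 11 14 2 12)| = 11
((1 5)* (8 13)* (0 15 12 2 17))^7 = (0 12 17 15 2)(1 5)(8 13)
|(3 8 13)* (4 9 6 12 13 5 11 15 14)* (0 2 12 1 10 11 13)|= |(0 2 12)(1 10 11 15 14 4 9 6)(3 8 5 13)|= 24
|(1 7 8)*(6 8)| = 4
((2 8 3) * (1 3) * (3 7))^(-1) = (1 8 2 3 7)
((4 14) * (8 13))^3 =(4 14)(8 13)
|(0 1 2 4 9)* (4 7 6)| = 7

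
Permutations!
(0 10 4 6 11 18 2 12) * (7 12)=(0 10 4 6 11 18 2 7 12)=[10, 1, 7, 3, 6, 5, 11, 12, 8, 9, 4, 18, 0, 13, 14, 15, 16, 17, 2]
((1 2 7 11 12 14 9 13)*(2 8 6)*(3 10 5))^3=((1 8 6 2 7 11 12 14 9 13)(3 10 5))^3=(1 2 12 13 6 11 9 8 7 14)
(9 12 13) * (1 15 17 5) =[0, 15, 2, 3, 4, 1, 6, 7, 8, 12, 10, 11, 13, 9, 14, 17, 16, 5] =(1 15 17 5)(9 12 13)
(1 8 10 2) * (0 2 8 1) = (0 2)(8 10) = [2, 1, 0, 3, 4, 5, 6, 7, 10, 9, 8]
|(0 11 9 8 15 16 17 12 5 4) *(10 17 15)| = 18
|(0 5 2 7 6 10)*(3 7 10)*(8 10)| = |(0 5 2 8 10)(3 7 6)| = 15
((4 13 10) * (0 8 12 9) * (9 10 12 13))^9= (0 13 10 9 8 12 4)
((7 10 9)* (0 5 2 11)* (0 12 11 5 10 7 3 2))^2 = (12)(0 9 2)(3 5 10)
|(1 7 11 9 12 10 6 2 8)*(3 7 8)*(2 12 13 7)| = 12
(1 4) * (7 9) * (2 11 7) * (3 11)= (1 4)(2 3 11 7 9)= [0, 4, 3, 11, 1, 5, 6, 9, 8, 2, 10, 7]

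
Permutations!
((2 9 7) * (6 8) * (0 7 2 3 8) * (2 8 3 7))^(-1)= ((0 2 9 8 6))^(-1)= (0 6 8 9 2)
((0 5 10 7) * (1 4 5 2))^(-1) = ((0 2 1 4 5 10 7))^(-1) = (0 7 10 5 4 1 2)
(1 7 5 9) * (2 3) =(1 7 5 9)(2 3) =[0, 7, 3, 2, 4, 9, 6, 5, 8, 1]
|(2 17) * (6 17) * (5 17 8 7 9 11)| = |(2 6 8 7 9 11 5 17)| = 8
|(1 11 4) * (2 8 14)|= |(1 11 4)(2 8 14)|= 3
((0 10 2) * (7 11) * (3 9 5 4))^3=((0 10 2)(3 9 5 4)(7 11))^3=(3 4 5 9)(7 11)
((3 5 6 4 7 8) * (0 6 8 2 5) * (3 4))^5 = (8)(0 3 6)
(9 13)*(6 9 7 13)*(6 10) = (6 9 10)(7 13) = [0, 1, 2, 3, 4, 5, 9, 13, 8, 10, 6, 11, 12, 7]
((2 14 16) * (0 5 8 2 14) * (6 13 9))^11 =((0 5 8 2)(6 13 9)(14 16))^11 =(0 2 8 5)(6 9 13)(14 16)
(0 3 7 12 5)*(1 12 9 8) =(0 3 7 9 8 1 12 5) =[3, 12, 2, 7, 4, 0, 6, 9, 1, 8, 10, 11, 5]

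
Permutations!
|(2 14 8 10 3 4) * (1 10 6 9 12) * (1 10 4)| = 10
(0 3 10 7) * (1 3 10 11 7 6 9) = (0 10 6 9 1 3 11 7) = [10, 3, 2, 11, 4, 5, 9, 0, 8, 1, 6, 7]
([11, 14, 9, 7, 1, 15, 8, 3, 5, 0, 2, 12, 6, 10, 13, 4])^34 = [15, 0, 8, 3, 9, 10, 14, 7, 13, 5, 6, 4, 1, 12, 11, 2]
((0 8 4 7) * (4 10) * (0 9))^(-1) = (0 9 7 4 10 8)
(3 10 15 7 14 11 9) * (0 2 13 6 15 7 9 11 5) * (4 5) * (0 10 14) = [2, 1, 13, 14, 5, 10, 15, 0, 8, 3, 7, 11, 12, 6, 4, 9] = (0 2 13 6 15 9 3 14 4 5 10 7)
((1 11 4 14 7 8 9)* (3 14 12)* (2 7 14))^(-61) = (14)(1 4 3 7 9 11 12 2 8)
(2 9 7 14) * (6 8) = (2 9 7 14)(6 8) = [0, 1, 9, 3, 4, 5, 8, 14, 6, 7, 10, 11, 12, 13, 2]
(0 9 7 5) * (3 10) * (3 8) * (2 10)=[9, 1, 10, 2, 4, 0, 6, 5, 3, 7, 8]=(0 9 7 5)(2 10 8 3)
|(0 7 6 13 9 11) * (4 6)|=|(0 7 4 6 13 9 11)|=7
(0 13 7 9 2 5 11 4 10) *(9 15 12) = (0 13 7 15 12 9 2 5 11 4 10) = [13, 1, 5, 3, 10, 11, 6, 15, 8, 2, 0, 4, 9, 7, 14, 12]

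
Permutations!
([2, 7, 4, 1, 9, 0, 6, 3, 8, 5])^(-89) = (0 2 4 9 5)(1 7 3)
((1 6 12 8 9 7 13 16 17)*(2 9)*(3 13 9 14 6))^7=(1 13 17 3 16)(2 6 8 14 12)(7 9)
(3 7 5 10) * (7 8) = (3 8 7 5 10) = [0, 1, 2, 8, 4, 10, 6, 5, 7, 9, 3]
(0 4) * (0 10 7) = (0 4 10 7) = [4, 1, 2, 3, 10, 5, 6, 0, 8, 9, 7]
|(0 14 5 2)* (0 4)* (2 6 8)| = |(0 14 5 6 8 2 4)| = 7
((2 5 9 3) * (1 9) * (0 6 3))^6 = (0 9 1 5 2 3 6)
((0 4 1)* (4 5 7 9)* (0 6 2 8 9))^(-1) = ((0 5 7)(1 6 2 8 9 4))^(-1) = (0 7 5)(1 4 9 8 2 6)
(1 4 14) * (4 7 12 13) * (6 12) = [0, 7, 2, 3, 14, 5, 12, 6, 8, 9, 10, 11, 13, 4, 1] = (1 7 6 12 13 4 14)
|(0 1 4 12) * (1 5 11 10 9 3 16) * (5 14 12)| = 24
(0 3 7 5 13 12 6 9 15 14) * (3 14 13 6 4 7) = (0 14)(4 7 5 6 9 15 13 12) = [14, 1, 2, 3, 7, 6, 9, 5, 8, 15, 10, 11, 4, 12, 0, 13]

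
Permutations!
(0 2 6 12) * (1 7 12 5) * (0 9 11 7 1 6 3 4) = (0 2 3 4)(5 6)(7 12 9 11) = [2, 1, 3, 4, 0, 6, 5, 12, 8, 11, 10, 7, 9]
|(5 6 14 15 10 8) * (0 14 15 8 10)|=6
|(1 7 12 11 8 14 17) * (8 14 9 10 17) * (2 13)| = |(1 7 12 11 14 8 9 10 17)(2 13)| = 18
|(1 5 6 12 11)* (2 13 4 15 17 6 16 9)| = |(1 5 16 9 2 13 4 15 17 6 12 11)| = 12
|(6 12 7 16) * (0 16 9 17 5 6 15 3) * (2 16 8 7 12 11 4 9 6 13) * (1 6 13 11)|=40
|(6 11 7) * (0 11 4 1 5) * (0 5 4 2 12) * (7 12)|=|(0 11 12)(1 4)(2 7 6)|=6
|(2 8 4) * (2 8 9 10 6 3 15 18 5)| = 8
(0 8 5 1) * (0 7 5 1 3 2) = (0 8 1 7 5 3 2) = [8, 7, 0, 2, 4, 3, 6, 5, 1]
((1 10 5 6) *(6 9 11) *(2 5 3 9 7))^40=(1 11 3)(2 5 7)(6 9 10)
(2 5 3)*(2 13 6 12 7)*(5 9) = (2 9 5 3 13 6 12 7) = [0, 1, 9, 13, 4, 3, 12, 2, 8, 5, 10, 11, 7, 6]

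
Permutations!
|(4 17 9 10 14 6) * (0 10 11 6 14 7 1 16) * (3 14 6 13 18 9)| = 20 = |(0 10 7 1 16)(3 14 6 4 17)(9 11 13 18)|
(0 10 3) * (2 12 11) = (0 10 3)(2 12 11) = [10, 1, 12, 0, 4, 5, 6, 7, 8, 9, 3, 2, 11]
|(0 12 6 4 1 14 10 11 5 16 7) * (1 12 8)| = 9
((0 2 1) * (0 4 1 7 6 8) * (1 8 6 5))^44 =((0 2 7 5 1 4 8))^44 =(0 7 1 8 2 5 4)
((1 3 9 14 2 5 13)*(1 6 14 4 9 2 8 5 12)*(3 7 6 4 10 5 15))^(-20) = ((1 7 6 14 8 15 3 2 12)(4 9 10 5 13))^(-20) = (1 2 15 14 7 12 3 8 6)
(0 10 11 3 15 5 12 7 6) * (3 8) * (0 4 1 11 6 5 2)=(0 10 6 4 1 11 8 3 15 2)(5 12 7)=[10, 11, 0, 15, 1, 12, 4, 5, 3, 9, 6, 8, 7, 13, 14, 2]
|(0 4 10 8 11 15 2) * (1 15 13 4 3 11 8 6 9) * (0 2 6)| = |(0 3 11 13 4 10)(1 15 6 9)| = 12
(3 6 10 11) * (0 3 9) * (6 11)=[3, 1, 2, 11, 4, 5, 10, 7, 8, 0, 6, 9]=(0 3 11 9)(6 10)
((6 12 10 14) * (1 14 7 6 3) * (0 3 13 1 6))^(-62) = (0 10 6)(1 14 13)(3 7 12) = ((0 3 6 12 10 7)(1 14 13))^(-62)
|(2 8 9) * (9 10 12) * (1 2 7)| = |(1 2 8 10 12 9 7)| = 7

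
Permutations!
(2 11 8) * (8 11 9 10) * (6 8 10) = [0, 1, 9, 3, 4, 5, 8, 7, 2, 6, 10, 11] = (11)(2 9 6 8)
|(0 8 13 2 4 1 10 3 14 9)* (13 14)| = |(0 8 14 9)(1 10 3 13 2 4)| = 12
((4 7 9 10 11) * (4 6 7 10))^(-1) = (4 9 7 6 11 10)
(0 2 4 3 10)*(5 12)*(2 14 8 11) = (0 14 8 11 2 4 3 10)(5 12) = [14, 1, 4, 10, 3, 12, 6, 7, 11, 9, 0, 2, 5, 13, 8]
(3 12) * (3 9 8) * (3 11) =(3 12 9 8 11) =[0, 1, 2, 12, 4, 5, 6, 7, 11, 8, 10, 3, 9]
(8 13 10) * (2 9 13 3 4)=(2 9 13 10 8 3 4)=[0, 1, 9, 4, 2, 5, 6, 7, 3, 13, 8, 11, 12, 10]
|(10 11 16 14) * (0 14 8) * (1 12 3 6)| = |(0 14 10 11 16 8)(1 12 3 6)| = 12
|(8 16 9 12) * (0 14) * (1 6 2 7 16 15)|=|(0 14)(1 6 2 7 16 9 12 8 15)|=18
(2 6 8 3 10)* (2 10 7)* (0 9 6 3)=[9, 1, 3, 7, 4, 5, 8, 2, 0, 6, 10]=(10)(0 9 6 8)(2 3 7)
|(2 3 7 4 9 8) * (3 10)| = |(2 10 3 7 4 9 8)| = 7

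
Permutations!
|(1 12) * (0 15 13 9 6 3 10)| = 14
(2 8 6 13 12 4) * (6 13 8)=(2 6 8 13 12 4)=[0, 1, 6, 3, 2, 5, 8, 7, 13, 9, 10, 11, 4, 12]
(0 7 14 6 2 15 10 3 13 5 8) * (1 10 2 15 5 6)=[7, 10, 5, 13, 4, 8, 15, 14, 0, 9, 3, 11, 12, 6, 1, 2]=(0 7 14 1 10 3 13 6 15 2 5 8)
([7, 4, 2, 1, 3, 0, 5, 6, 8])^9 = (8)(0 7 6 5)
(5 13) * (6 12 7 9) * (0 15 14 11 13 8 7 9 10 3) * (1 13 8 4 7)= (0 15 14 11 8 1 13 5 4 7 10 3)(6 12 9)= [15, 13, 2, 0, 7, 4, 12, 10, 1, 6, 3, 8, 9, 5, 11, 14]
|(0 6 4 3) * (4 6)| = 3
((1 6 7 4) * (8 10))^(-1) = (1 4 7 6)(8 10)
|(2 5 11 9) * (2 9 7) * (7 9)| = 5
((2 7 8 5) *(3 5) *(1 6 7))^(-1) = (1 2 5 3 8 7 6)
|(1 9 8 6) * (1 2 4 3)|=|(1 9 8 6 2 4 3)|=7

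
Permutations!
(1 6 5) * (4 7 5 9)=(1 6 9 4 7 5)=[0, 6, 2, 3, 7, 1, 9, 5, 8, 4]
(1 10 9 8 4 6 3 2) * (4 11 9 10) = (1 4 6 3 2)(8 11 9) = [0, 4, 1, 2, 6, 5, 3, 7, 11, 8, 10, 9]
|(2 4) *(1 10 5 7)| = |(1 10 5 7)(2 4)| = 4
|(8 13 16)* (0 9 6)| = 3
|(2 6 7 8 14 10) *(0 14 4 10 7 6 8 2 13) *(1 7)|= 9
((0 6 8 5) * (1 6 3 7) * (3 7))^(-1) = ((0 7 1 6 8 5))^(-1) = (0 5 8 6 1 7)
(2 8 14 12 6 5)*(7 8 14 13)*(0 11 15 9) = [11, 1, 14, 3, 4, 2, 5, 8, 13, 0, 10, 15, 6, 7, 12, 9] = (0 11 15 9)(2 14 12 6 5)(7 8 13)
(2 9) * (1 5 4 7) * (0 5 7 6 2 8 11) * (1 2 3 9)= (0 5 4 6 3 9 8 11)(1 7 2)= [5, 7, 1, 9, 6, 4, 3, 2, 11, 8, 10, 0]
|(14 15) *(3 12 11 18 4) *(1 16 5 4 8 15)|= |(1 16 5 4 3 12 11 18 8 15 14)|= 11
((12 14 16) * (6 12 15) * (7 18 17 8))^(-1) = (6 15 16 14 12)(7 8 17 18)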